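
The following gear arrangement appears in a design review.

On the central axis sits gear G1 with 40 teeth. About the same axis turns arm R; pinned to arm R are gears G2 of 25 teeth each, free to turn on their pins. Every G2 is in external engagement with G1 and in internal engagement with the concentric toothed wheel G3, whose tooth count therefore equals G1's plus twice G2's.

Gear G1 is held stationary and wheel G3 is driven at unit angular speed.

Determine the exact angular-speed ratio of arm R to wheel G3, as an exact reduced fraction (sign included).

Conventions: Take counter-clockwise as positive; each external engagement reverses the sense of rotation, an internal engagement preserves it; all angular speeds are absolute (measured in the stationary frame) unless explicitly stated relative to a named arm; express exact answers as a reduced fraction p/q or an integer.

9/13

planetary set (40T centre, 25T on arm, 90T internal) — Willis relation
ring teeth: 40 + 2·25 = 90
40(ω_sun−ω_arm) = −90(ω_ring−ω_arm),  ω_sun = 0, ω_ring = 1
40(0−ω_arm) = −90(1−ω_arm)  ⇒  130·ω_arm = 90  ⇒  ω_arm = 9/13
ω_out/ω_in = 9/13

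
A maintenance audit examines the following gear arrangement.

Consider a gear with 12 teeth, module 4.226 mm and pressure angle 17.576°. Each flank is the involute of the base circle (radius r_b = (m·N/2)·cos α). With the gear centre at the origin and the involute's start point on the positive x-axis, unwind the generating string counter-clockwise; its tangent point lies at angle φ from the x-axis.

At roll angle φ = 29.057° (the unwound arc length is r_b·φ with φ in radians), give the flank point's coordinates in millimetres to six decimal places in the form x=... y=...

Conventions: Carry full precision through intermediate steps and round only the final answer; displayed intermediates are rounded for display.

x=27.083737 y=1.024166

class = single-mesh tooth geometry [base-circle involute, m = 4.226, 12T]
pitch radius r_p = m·N/2 = 4.226·12/2 = 25.356000
base radius r_b = r_p·cos α = 25.356000·cos 17.576° = 24.172312
roll angle φ = 29.057° = 0.50714032 rad
x = r_b·(cos φ + φ·sin φ) = 27.083737
y = r_b·(sin φ − φ·cos φ) = 1.024166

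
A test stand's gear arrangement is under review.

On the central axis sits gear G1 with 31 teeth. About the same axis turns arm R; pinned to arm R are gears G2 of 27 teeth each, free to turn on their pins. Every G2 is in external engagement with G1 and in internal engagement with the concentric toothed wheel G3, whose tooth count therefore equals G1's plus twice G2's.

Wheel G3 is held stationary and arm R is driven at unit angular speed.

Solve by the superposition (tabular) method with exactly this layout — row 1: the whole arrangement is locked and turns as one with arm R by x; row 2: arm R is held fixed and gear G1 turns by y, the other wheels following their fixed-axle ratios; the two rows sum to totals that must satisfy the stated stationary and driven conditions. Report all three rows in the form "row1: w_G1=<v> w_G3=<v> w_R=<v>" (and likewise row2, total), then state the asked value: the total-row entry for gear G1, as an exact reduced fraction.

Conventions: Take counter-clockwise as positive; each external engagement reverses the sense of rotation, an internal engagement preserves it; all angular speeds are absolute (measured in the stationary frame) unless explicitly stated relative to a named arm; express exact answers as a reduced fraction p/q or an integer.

topology: planetary set — G1 31T / G2 27T / G3 85T, arm = carrier (Willis)
superposition row 1 [locked train]: every member turns x
superposition row 2 [arm held]: sun y, ring −(31/85)·y, arm 0
boundary: total ω_ring = x − (31/85)·y = 0 and total ω_arm = x = 1  ⇒  y = 85/31, x = 1
row 2 ring = −(31/85)·85/31 = -1
totals (row 1 + row 2): sun 1 + 85/31 = 116/31, ring 1 + (-1) = 0, arm 1 + 0 = 1
asked cell (total, sun) = 116/31

row1: w_G1=1 w_G3=1 w_R=1
row2: w_G1=85/31 w_G3=-1 w_R=0
total: w_G1=116/31 w_G3=0 w_R=1
asked value: 116/31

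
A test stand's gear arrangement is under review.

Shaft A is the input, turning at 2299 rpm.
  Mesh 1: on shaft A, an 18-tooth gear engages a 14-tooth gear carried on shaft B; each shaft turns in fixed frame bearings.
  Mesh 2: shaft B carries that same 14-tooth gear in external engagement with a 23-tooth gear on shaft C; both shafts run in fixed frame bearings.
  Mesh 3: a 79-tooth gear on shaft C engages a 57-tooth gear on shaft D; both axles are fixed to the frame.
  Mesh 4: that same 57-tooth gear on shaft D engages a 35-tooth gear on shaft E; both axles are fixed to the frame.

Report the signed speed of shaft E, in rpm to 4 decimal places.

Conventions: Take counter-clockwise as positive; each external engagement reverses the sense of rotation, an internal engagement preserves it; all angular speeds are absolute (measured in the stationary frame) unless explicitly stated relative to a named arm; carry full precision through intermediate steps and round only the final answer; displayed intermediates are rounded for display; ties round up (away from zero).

class = fixed-axis compound train [4 meshes; 4 ratios multiply, 4 sense flips]
mesh 1 [18T→14T]: ω = 2299.0000×18/14 = 2955.8571 rpm, sense flips to −
mesh 2 [14T→23T]: ω = 2955.8571×14/23 = 1799.2174 rpm, sense flips to +
mesh 3 [79T→57T]: ω = 1799.2174×79/57 = 2493.6522 rpm, sense flips to −
mesh 4 [57T→35T]: ω = 2493.6522×57/35 = 4061.0907 rpm, sense flips to +
signed output speed = +4061.0907 rpm

+4061.0907 rpm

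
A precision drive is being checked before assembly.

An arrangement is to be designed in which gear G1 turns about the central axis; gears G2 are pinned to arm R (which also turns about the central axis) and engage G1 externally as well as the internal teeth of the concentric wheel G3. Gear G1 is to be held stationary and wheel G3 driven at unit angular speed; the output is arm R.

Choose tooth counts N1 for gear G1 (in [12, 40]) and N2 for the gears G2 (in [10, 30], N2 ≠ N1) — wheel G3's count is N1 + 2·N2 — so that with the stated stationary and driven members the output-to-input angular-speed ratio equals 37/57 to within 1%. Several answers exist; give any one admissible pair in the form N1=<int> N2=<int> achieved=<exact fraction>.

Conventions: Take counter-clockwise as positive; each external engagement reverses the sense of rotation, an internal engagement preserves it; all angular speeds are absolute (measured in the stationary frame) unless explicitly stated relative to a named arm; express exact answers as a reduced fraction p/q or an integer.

N1=40 N2=17 achieved=37/57

design class (target 37/57): planetary set
Willis with ω_sun = 0: ω_arm/ω_ring = N3/(N1+N3); set equal to 37/57  ⇒  N3/N1 = (37/57)/(1 − 37/57) = 37/20
N3 = N1 + 2·N2  ⇒  N2/N1 = (N3/N1 − 1)/2 = (37/20 − 1)/2 = 17/40
smallest multiple with N1 ≥ 12 and N2 ≥ 10: k = 1  ⇒  N1 = 1·40 = 40, N2 = 1·17 = 17 (N1 ≤ 40, N2 ≤ 30, N2 ≠ N1 ✓), N3 = 40 + 2·17 = 74
check: N3/(N1+N3) with N1 = 40, N3 = 74 gives 37/57; |achieved − target| = 0 ≤ 37/5700 ✓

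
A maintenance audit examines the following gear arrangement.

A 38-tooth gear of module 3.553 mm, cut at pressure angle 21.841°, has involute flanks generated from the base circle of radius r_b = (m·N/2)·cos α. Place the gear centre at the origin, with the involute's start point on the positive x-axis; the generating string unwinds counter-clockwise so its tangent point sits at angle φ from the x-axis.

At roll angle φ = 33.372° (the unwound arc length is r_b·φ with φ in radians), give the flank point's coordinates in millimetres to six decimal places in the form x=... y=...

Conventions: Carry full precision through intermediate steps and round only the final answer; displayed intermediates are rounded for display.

x=72.405634 y=3.988886

single-mesh involute tooth geometry (38T wheel at module 3.553)
pitch radius r_p = m·N/2 = 3.553·38/2 = 67.507000
base radius r_b = r_p·cos α = 67.507000·cos 21.841° = 62.661337
roll angle φ = 33.372° = 0.58245128 rad
x = r_b·(cos φ + φ·sin φ) = 72.405634
y = r_b·(sin φ − φ·cos φ) = 3.988886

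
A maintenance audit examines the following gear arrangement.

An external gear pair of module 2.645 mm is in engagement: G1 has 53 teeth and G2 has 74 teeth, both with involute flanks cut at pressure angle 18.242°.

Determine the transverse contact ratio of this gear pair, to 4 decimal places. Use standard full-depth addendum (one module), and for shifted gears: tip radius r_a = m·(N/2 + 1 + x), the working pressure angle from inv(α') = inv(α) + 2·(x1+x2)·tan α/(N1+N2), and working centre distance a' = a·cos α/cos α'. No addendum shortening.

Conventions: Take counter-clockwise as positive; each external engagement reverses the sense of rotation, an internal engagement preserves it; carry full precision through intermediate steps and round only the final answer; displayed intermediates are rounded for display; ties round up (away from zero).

recognized (one external pair, fixed centres): single-mesh tooth geometry, m = 2.645, N1 = 53, N2 = 74
base radii: r_b1 = 66.569850, r_b2 = 92.946583
tip radii: r_a1 = 72.737500, r_a2 = 100.510000
no profile shift: α' = α, a' = a
action lengths: √(r_a1²−r_b1²) = 29.312096, √(r_a2²−r_b2²) = 38.251703
base pitch p_b = π·m·cos α = 7.891900
CR = (29.312096 + 38.251703 − 167.957500·sin 18.24200°)/7.891900 = 1.899145
contact ratio ≈ 1.8991

1.8991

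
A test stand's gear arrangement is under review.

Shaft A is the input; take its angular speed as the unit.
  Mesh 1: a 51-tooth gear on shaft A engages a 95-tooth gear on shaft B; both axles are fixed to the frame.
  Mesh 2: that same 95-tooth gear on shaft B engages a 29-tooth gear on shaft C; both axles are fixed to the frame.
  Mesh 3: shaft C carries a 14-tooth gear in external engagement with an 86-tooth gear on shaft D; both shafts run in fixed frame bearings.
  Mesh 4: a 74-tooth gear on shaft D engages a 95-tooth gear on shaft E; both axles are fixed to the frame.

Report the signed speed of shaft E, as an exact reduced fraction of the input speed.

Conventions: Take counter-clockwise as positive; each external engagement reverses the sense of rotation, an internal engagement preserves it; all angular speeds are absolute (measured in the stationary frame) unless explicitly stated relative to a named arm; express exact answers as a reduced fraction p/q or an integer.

4-mesh fixed-axis compound train (all bearings frame-fixed)
mesh 1 [51T→95T]: |ω|/ω_in = 1×51/95 = 51/95, sense flips to −
mesh 2 [95T→29T]: |ω|/ω_in = (51/95)×95/29 = 51/29, sense flips to +
mesh 3 [14T→86T]: |ω|/ω_in = (51/29)×14/86 = 357/1247, sense flips to −
mesh 4 [74T→95T]: |ω|/ω_in = (357/1247)×74/95 = 26418/118465, sense flips to +
signed output speed (× input speed) = 26418/118465

26418/118465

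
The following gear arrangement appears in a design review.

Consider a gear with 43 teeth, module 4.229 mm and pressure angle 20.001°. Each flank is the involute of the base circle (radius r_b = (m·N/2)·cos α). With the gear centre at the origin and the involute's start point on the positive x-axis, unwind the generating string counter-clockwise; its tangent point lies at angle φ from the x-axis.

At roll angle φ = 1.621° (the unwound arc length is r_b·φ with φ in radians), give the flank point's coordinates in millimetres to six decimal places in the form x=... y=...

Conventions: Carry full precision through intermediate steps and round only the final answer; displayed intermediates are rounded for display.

x=85.473786 y=0.000645

class = single-mesh tooth geometry [base-circle involute, m = 4.229, 43T]
pitch radius r_p = m·N/2 = 4.229·43/2 = 90.923500
base radius r_b = r_p·cos α = 90.923500·cos 20.001° = 85.439599
roll angle φ = 1.621° = 0.02829179 rad
x = r_b·(cos φ + φ·sin φ) = 85.473786
y = r_b·(sin φ − φ·cos φ) = 0.000645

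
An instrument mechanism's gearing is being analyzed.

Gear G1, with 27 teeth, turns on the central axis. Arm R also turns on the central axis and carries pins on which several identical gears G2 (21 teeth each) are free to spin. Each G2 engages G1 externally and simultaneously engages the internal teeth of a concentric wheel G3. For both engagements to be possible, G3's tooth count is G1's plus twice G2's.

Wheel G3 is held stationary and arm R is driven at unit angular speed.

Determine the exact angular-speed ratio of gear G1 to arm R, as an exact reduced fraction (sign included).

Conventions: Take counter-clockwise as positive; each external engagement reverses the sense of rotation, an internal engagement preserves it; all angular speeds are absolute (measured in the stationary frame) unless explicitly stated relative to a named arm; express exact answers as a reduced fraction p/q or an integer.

recognized (axles ride arm R): planetary set, 27/21/69 teeth
ring teeth: 27 + 2·21 = 69
27(ω_sun−ω_arm) = −69(ω_ring−ω_arm),  ω_ring = 0, ω_arm = 1
ω_sun = 1 − (69/27)(0−1) = 32/9
ω_out/ω_in = 32/9

32/9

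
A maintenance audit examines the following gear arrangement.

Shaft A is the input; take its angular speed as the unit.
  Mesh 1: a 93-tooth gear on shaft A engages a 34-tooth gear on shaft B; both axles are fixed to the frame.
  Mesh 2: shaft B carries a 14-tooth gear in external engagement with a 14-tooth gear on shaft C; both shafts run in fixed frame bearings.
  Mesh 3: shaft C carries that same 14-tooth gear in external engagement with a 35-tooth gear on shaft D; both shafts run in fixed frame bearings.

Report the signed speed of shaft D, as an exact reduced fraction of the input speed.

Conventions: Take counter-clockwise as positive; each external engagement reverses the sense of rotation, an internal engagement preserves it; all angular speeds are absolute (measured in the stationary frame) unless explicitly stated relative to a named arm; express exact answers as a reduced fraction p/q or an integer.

3-mesh fixed-axis compound train (all bearings frame-fixed)
mesh 1 [93T→34T]: |ω|/ω_in = 1×93/34 = 93/34, sense flips to −
mesh 2 [14T→14T]: |ω|/ω_in = (93/34)×14/14 = 93/34, sense flips to +
mesh 3 [14T→35T]: |ω|/ω_in = (93/34)×14/35 = 93/85, sense flips to −
signed output speed (× input speed) = -93/85

-93/85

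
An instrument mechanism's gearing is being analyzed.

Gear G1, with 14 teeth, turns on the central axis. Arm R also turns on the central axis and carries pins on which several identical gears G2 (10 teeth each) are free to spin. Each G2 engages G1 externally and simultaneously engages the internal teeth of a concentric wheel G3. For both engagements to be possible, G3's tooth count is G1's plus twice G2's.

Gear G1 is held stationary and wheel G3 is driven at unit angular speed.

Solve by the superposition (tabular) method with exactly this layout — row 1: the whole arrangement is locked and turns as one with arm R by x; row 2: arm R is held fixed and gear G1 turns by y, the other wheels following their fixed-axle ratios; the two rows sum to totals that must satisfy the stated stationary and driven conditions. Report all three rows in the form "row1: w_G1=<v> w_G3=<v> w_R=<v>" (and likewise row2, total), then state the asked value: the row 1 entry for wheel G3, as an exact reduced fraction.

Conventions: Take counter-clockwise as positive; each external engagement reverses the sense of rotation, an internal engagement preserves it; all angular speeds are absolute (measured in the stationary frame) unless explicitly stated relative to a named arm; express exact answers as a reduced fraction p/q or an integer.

topology: planetary set — G1 14T / G2 10T / G3 34T, arm = carrier (Willis)
row 1 — lock + rotate with arm: ω_sun = ω_ring = ω_arm = x
row 2 — arm fixed, fixed-axis ratios: sun y, ring −(14/34)·y, arm 0
boundary: total ω_sun = x + y = 0 and total ω_ring = x − (14/34)·y = 1  ⇒  y = -17/24, x = 17/24
row 2 ring = −(14/34)·(-17/24) = 7/24
totals (row 1 + row 2): sun 17/24 + (-17/24) = 0, ring 17/24 + 7/24 = 1, arm 17/24 + 0 = 17/24
asked cell (row1, ring) = 17/24

row1: w_G1=17/24 w_G3=17/24 w_R=17/24
row2: w_G1=-17/24 w_G3=7/24 w_R=0
total: w_G1=0 w_G3=1 w_R=17/24
asked value: 17/24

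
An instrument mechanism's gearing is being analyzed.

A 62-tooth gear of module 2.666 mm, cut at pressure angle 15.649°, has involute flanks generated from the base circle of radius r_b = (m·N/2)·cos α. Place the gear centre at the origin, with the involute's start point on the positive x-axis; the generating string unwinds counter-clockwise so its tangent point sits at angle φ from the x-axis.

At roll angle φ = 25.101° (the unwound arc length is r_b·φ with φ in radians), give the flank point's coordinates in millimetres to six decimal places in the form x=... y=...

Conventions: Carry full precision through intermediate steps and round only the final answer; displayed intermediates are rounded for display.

x=86.856975 y=2.187979

class = single-mesh tooth geometry [base-circle involute, m = 2.666, 62T]
pitch radius r_p = m·N/2 = 2.666·62/2 = 82.646000
base radius r_b = r_p·cos α = 82.646000·cos 15.649° = 79.582497
roll angle φ = 25.101° = 0.43809510 rad
x = r_b·(cos φ + φ·sin φ) = 86.856975
y = r_b·(sin φ − φ·cos φ) = 2.187979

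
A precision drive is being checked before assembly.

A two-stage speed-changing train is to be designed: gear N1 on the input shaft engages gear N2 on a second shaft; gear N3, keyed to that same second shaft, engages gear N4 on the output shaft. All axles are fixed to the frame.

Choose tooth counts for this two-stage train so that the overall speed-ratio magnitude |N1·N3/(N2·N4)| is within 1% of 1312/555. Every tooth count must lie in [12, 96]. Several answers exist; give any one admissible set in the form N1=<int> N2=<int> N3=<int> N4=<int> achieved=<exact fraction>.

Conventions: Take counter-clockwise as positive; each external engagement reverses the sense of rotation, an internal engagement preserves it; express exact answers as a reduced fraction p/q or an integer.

N1=16 N2=15 N3=82 N4=37 achieved=1312/555

class = fixed-axis compound train [2-stage, 1312/555 wanted]
target = 1312/555 in lowest terms: an exact hit needs N1·N3 = k·1312 and N2·N4 = k·555 for one integer k, every count in [12, 96]; additionally prefer no 1:1 stage (N1 ≠ N2, N3 ≠ N4)
k = 1: N1·N3 = 1312 = 16·82, N2·N4 = 555 = 15·37
achieved = 16·82/(15·37) = 1312/555; |achieved − target| = 0 ≤ 328/13875 ✓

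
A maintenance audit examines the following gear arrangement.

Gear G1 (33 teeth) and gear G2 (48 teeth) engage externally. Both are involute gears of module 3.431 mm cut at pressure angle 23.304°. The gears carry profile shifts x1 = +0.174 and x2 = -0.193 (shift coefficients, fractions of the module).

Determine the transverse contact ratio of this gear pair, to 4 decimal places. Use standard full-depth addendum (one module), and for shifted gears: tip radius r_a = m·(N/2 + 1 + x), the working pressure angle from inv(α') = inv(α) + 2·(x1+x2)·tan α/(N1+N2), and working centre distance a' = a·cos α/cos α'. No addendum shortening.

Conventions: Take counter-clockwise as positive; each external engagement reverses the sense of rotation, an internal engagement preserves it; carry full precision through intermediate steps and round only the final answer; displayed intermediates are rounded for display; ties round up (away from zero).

1.5606

recognized (one external pair, fixed centres): single-mesh tooth geometry, m = 3.431, N1 = 33, N2 = 48
base radii: r_b1 = 51.993064, r_b2 = 75.626275
tip radii: r_a1 = 60.639494, r_a2 = 85.112817
inv(α') = inv(23.304°) + 2·(+0.174-0.193)·tan α/(33+48) = 0.02381719  ⇒  α' = 23.24141°
a' = a·cos α / cos α' = 138.9555·cos 23.304°/cos 23.24141° = 138.890228
action lengths: √(r_a1²−r_b1²) = 31.206883, √(r_a2²−r_b2²) = 39.049433
base pitch p_b = π·m·cos α = 9.899456
CR = (31.206883 + 39.049433 − 138.890228·sin 23.24141°)/9.899456 = 1.560629
contact ratio ≈ 1.5606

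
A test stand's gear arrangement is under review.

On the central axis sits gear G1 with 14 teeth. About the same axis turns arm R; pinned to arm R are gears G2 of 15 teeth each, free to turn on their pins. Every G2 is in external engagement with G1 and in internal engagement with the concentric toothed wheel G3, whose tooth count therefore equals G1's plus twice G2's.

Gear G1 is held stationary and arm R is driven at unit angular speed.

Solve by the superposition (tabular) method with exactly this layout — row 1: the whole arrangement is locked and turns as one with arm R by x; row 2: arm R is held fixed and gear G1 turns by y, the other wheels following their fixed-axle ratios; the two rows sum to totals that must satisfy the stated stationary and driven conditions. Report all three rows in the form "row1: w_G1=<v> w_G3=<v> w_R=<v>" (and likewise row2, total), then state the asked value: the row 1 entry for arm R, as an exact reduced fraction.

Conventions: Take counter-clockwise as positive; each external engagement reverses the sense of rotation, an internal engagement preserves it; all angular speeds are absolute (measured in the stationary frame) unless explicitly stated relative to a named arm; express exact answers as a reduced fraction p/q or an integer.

topology: planetary set — G1 14T / G2 15T / G3 44T, arm = carrier (Willis)
row 1 — lock + rotate with arm: ω_sun = ω_ring = ω_arm = x
row 2: sun turns y, ring = −(14/44)·y, arm 0
boundary: total ω_sun = x + y = 0 and total ω_arm = x = 1  ⇒  y = -1, x = 1
row 2 ring = −(14/44)·(-1) = 7/22
totals (row 1 + row 2): sun 1 + (-1) = 0, ring 1 + 7/22 = 29/22, arm 1 + 0 = 1
asked cell (row1, arm) = 1

row1: w_G1=1 w_G3=1 w_R=1
row2: w_G1=-1 w_G3=7/22 w_R=0
total: w_G1=0 w_G3=29/22 w_R=1
asked value: 1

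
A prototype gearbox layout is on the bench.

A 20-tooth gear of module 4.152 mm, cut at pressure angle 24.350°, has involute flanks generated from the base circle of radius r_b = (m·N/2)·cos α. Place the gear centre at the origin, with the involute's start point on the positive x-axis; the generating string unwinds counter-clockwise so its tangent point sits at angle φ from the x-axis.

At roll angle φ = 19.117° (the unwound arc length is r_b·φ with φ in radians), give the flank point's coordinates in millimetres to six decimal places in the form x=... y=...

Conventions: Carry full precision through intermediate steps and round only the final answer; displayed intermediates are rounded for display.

single-mesh involute tooth geometry (20T wheel at module 4.152)
pitch radius r_p = m·N/2 = 4.152·20/2 = 41.520000
base radius r_b = r_p·cos α = 41.520000·cos 24.350° = 37.826539
roll angle φ = 19.117° = 0.33365459 rad
x = r_b·(cos φ + φ·sin φ) = 39.873828
y = r_b·(sin φ − φ·cos φ) = 0.463153

x=39.873828 y=0.463153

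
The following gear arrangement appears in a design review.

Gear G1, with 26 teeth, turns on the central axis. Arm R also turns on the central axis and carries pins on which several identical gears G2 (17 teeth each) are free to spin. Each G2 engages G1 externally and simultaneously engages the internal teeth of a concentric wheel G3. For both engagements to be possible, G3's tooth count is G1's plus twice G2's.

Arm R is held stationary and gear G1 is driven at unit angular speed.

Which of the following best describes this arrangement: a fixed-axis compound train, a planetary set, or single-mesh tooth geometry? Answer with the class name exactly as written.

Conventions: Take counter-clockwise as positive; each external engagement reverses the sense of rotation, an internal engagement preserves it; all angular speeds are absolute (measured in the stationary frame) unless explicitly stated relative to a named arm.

class = planetary set [G3 = 26+2·17 = 60; Willis about the carrier]
classification: planetary set

planetary set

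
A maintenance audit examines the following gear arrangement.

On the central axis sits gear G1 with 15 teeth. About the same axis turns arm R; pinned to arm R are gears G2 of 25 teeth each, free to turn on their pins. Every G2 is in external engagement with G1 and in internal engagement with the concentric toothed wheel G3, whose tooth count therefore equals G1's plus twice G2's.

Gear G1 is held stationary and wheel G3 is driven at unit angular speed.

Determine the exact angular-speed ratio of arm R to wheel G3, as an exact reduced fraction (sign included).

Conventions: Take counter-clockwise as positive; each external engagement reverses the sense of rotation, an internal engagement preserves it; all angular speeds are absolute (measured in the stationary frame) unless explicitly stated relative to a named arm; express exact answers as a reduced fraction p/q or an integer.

topology: planetary set — G1 15T / G2 25T / G3 65T, arm = carrier (Willis)
ring teeth: 15 + 2·25 = 65
15(ω_sun−ω_arm) = −65(ω_ring−ω_arm),  ω_sun = 0, ω_ring = 1
15(0−ω_arm) = −65(1−ω_arm)  ⇒  80·ω_arm = 65  ⇒  ω_arm = 13/16
ω_out/ω_in = 13/16

13/16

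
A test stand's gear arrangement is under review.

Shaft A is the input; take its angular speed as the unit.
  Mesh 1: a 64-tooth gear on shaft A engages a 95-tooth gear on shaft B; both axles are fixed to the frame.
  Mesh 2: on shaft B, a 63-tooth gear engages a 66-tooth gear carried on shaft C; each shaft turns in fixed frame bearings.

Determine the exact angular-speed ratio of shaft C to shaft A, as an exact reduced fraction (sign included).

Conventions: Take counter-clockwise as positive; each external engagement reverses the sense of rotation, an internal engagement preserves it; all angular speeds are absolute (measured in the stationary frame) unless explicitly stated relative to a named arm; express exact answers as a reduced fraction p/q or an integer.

class = fixed-axis compound train [2 meshes; 2 ratios multiply, 2 sense flips]
mesh 1 [64T→95T]: running ratio 64/95, sense −
mesh 2 [63T→66T]: running ratio 672/1045, sense +
ω_out/ω_in = 672/1045

672/1045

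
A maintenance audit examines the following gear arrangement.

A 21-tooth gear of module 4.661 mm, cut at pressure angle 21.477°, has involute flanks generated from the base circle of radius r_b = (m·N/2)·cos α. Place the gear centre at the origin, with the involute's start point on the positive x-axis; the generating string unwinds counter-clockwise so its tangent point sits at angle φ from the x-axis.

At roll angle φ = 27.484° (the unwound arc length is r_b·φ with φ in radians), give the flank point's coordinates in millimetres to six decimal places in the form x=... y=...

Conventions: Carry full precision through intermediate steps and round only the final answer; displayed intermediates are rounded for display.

single-mesh involute tooth geometry (21T wheel at module 4.661)
pitch radius r_p = m·N/2 = 4.661·21/2 = 48.940500
base radius r_b = r_p·cos α = 48.940500·cos 21.477° = 45.542298
roll angle φ = 27.484° = 0.47968629 rad
x = r_b·(cos φ + φ·sin φ) = 50.484338
y = r_b·(sin φ − φ·cos φ) = 1.637342

x=50.484338 y=1.637342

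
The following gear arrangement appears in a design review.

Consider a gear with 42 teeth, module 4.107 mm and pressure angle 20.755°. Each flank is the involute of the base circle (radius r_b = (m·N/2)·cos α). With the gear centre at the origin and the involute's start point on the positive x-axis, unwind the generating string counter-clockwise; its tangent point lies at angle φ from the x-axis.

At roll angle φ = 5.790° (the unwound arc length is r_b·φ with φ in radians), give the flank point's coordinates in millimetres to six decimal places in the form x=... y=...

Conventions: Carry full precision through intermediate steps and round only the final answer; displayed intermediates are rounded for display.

topology: single-mesh involute geometry — m = 4.107, N = 42
pitch radius r_p = m·N/2 = 4.107·42/2 = 86.247000
base radius r_b = r_p·cos α = 86.247000·cos 20.755° = 80.649940
roll angle φ = 5.790° = 0.10105456 rad
x = r_b·(cos φ + φ·sin φ) = 81.060688
y = r_b·(sin φ − φ·cos φ) = 0.027714

x=81.060688 y=0.027714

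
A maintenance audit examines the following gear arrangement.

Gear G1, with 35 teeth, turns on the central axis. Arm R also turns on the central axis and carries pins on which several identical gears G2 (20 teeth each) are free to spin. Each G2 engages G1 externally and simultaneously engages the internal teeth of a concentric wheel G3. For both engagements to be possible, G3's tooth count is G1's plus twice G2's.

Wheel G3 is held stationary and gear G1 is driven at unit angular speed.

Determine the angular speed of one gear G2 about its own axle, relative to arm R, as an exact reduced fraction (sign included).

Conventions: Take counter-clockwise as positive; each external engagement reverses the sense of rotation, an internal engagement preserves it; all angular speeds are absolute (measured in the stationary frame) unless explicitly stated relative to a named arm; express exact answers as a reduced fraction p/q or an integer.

-105/88

planetary set (35T centre, 20T on arm, 75T internal) — Willis relation
ring teeth: 35 + 2·20 = 75
35(ω_sun−ω_arm) = −75(ω_ring−ω_arm),  ω_ring = 0, ω_sun = 1
35(1−ω_arm) = −75(0−ω_arm)  ⇒  110·ω_arm = 35  ⇒  ω_arm = 7/22
sun–planet mesh: 35·(1−7/22) = −20·(ω_p−ω_arm)  ⇒  ω_p−ω_arm = -105/88
exact speed ratio = -105/88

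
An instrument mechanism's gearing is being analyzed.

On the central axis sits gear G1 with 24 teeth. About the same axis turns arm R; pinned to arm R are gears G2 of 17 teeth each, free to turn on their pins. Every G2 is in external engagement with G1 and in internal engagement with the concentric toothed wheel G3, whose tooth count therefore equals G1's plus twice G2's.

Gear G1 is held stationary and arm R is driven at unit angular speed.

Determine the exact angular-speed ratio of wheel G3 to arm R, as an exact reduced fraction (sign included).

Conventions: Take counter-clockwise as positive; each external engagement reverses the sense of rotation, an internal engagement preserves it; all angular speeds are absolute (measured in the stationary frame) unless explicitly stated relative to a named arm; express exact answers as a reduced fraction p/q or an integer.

41/29

class = planetary set [G3 = 24+2·17 = 58; Willis about the carrier]
ring teeth: 24 + 2·17 = 58
24(ω_sun−ω_arm) = −58(ω_ring−ω_arm),  ω_sun = 0, ω_arm = 1
ω_ring = 1 − (24/58)(0−1) = 41/29
ω_out/ω_in = 41/29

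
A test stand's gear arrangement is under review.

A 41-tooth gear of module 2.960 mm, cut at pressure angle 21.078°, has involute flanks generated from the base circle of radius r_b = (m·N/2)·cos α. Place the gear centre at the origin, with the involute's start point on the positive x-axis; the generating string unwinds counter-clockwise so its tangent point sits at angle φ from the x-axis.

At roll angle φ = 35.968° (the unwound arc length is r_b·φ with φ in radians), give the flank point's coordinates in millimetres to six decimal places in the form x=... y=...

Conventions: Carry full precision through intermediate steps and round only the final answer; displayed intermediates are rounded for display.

single-mesh involute tooth geometry (41T wheel at module 2.960)
pitch radius r_p = m·N/2 = 2.960·41/2 = 60.680000
base radius r_b = r_p·cos α = 60.680000·cos 21.078° = 56.620004
roll angle φ = 35.968° = 0.62776003 rad
x = r_b·(cos φ + φ·sin φ) = 66.701169
y = r_b·(sin φ − φ·cos φ) = 4.487633

x=66.701169 y=4.487633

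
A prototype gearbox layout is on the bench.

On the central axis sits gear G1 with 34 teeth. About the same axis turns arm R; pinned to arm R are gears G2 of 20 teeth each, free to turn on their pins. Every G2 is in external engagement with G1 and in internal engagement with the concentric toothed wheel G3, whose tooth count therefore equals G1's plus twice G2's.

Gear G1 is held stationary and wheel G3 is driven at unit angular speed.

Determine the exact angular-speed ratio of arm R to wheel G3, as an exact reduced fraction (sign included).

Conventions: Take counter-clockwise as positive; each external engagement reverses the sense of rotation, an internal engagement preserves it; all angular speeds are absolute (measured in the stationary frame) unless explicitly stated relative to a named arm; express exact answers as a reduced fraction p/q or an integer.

37/54

planetary set (34T centre, 20T on arm, 74T internal) — Willis relation
ring teeth: 34 + 2·20 = 74
34(ω_sun−ω_arm) = −74(ω_ring−ω_arm),  ω_sun = 0, ω_ring = 1
34(0−ω_arm) = −74(1−ω_arm)  ⇒  108·ω_arm = 74  ⇒  ω_arm = 37/54
ω_out/ω_in = 37/54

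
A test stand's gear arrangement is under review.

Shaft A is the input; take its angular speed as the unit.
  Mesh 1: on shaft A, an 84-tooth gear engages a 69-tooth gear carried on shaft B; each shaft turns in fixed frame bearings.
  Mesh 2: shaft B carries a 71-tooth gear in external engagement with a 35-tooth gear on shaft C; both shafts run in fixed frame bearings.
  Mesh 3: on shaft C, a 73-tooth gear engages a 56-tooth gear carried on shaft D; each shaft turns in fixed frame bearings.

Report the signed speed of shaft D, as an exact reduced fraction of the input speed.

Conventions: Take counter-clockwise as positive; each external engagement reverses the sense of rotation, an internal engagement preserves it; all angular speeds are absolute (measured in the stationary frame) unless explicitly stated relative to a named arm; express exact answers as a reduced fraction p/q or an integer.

3-mesh fixed-axis compound train (all bearings frame-fixed)
mesh 1 [84T→69T]: |ω|/ω_in = 1×84/69 = 28/23, sense flips to −
mesh 2 [71T→35T]: |ω|/ω_in = (28/23)×71/35 = 284/115, sense flips to +
mesh 3 [73T→56T]: |ω|/ω_in = (284/115)×73/56 = 5183/1610, sense flips to −
signed output speed (× input speed) = -5183/1610

-5183/1610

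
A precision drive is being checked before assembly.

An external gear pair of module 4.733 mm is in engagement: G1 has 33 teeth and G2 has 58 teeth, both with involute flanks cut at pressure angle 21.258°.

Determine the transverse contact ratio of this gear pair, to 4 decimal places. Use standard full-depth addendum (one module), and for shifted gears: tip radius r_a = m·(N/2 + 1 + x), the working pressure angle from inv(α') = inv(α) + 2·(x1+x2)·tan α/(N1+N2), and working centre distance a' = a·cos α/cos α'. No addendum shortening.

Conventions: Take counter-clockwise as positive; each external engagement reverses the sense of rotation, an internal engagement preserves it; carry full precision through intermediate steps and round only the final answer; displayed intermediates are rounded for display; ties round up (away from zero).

1.6662

topology: single-mesh involute geometry — m = 4.733, 33T/58T pair
base radii: r_b1 = 72.780736, r_b2 = 127.917657
tip radii: r_a1 = 82.827500, r_a2 = 141.990000
no profile shift: α' = α, a' = a
action lengths: √(r_a1²−r_b1²) = 39.539338, √(r_a2²−r_b2²) = 61.629807
base pitch p_b = π·m·cos α = 13.857420
CR = (39.539338 + 61.629807 − 215.351500·sin 21.25800°)/13.857420 = 1.666223
contact ratio ≈ 1.6662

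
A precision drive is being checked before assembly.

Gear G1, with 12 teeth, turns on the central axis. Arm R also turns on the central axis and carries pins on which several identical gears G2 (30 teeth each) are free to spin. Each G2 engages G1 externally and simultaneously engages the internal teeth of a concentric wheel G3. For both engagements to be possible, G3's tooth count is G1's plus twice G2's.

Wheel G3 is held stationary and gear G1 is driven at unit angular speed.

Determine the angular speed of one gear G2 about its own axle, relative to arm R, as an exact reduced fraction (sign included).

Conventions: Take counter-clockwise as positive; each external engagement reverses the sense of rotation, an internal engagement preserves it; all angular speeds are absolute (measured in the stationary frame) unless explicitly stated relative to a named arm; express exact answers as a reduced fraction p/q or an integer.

class = planetary set [G3 = 12+2·30 = 72; Willis about the carrier]
ring teeth: 12 + 2·30 = 72
12(ω_sun−ω_arm) = −72(ω_ring−ω_arm),  ω_ring = 0, ω_sun = 1
12(1−ω_arm) = −72(0−ω_arm)  ⇒  84·ω_arm = 12  ⇒  ω_arm = 1/7
sun–planet mesh: 12·(1−1/7) = −30·(ω_p−ω_arm)  ⇒  ω_p−ω_arm = -12/35
exact speed ratio = -12/35

-12/35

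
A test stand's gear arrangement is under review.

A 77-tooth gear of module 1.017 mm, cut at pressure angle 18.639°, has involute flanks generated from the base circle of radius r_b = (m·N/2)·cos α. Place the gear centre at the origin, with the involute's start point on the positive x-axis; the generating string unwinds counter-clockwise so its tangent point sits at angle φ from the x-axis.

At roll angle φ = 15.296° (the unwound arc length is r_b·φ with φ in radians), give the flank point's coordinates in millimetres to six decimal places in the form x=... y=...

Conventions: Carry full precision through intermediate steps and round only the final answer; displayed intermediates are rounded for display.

topology: single-mesh involute geometry — m = 1.017, N = 77
pitch radius r_p = m·N/2 = 1.017·77/2 = 39.154500
base radius r_b = r_p·cos α = 39.154500·cos 18.639° = 37.100889
roll angle φ = 15.296° = 0.26696556 rad
x = r_b·(cos φ + φ·sin φ) = 38.399527
y = r_b·(sin φ − φ·cos φ) = 0.233631

x=38.399527 y=0.233631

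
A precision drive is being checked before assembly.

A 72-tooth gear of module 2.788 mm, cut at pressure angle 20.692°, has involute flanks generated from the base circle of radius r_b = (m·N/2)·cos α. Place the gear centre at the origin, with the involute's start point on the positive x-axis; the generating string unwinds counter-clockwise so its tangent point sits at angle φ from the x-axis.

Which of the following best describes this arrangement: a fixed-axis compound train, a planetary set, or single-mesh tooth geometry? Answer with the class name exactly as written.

single-mesh tooth geometry

single-mesh involute tooth geometry (72T wheel at module 2.788)
classification: single-mesh tooth geometry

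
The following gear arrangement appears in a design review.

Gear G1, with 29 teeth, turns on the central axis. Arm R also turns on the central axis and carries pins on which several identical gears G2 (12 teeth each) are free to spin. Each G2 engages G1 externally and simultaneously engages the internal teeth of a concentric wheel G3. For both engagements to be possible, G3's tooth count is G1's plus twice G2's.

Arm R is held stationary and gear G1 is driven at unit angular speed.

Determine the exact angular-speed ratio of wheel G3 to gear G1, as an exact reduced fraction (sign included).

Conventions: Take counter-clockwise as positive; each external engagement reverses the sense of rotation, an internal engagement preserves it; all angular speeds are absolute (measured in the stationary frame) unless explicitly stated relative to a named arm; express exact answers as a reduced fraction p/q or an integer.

recognized (axles ride arm R): planetary set, 29/12/53 teeth
ring teeth: 29 + 2·12 = 53
29(ω_sun−ω_arm) = −53(ω_ring−ω_arm),  ω_arm = 0, ω_sun = 1
ω_ring = 0 − (29/53)(1−0) = -29/53
ω_out/ω_in = -29/53

-29/53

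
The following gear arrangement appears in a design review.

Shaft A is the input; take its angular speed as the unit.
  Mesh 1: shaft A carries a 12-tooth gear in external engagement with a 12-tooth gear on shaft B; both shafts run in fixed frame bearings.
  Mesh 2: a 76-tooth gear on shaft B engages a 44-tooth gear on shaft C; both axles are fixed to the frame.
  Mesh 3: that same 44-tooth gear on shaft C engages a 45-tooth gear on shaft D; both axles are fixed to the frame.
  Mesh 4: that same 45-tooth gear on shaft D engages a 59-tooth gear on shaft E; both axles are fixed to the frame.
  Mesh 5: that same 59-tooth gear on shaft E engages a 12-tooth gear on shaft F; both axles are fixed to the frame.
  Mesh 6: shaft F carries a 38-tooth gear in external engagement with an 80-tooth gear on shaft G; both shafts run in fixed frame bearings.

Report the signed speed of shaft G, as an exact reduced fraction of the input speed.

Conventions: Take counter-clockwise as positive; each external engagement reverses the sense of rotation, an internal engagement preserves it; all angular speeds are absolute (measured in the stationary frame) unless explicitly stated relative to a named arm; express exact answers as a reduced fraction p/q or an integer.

6-mesh fixed-axis compound train (all bearings frame-fixed)
mesh 1 [12T→12T]: |ω|/ω_in = 1×12/12 = 1, sense flips to −
mesh 2 [76T→44T]: |ω|/ω_in = 1×76/44 = 19/11, sense flips to +
mesh 3 [44T→45T]: |ω|/ω_in = (19/11)×44/45 = 76/45, sense flips to −
mesh 4 [45T→59T]: |ω|/ω_in = (76/45)×45/59 = 76/59, sense flips to +
mesh 5 [59T→12T]: |ω|/ω_in = (76/59)×59/12 = 19/3, sense flips to −
mesh 6 [38T→80T]: |ω|/ω_in = (19/3)×38/80 = 361/120, sense flips to +
signed output speed (× input speed) = 361/120

361/120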